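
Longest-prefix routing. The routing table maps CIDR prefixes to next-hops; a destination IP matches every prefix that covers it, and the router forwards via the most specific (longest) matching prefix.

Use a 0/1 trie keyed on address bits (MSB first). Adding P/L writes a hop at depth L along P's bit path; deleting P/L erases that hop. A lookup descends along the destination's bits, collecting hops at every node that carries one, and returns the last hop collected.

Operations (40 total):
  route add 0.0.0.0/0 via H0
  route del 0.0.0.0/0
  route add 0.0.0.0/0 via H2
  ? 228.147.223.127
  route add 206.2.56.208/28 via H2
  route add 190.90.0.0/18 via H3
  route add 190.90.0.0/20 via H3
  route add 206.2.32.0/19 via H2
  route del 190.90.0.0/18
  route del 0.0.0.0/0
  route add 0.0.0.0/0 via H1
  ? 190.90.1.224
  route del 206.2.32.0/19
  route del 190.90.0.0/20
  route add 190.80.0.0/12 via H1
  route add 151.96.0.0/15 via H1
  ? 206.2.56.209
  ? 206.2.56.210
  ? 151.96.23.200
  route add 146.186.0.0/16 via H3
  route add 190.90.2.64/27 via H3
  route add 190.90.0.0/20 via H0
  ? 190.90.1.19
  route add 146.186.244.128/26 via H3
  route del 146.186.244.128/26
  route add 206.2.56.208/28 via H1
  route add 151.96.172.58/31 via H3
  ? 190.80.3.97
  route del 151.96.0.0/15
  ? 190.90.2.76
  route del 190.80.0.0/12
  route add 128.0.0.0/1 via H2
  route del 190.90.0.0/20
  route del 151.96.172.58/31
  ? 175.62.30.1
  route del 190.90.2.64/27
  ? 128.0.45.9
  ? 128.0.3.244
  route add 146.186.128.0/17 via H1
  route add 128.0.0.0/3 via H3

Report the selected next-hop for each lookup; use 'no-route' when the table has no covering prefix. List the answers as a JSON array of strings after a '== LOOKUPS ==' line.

Trace:
  add 0.0.0.0/0 -> H0 at depth 0
  - 0.0.0.0/0 clear@0
  add 0.0.0.0/0 -> H2 at depth 0
  lookup 228.147.223.127: bits ε walk d0:H2 -> H2
  add 206.2.56.208/28 -> H2 at depth 28
  add 190.90.0.0/18 -> H3 at depth 18
  add 190.90.0.0/20 -> H3 at depth 20
  add 206.2.32.0/19 -> H2 at depth 19
  - 190.90.0.0/18 clear@18
  - 0.0.0.0/0 clear@0
  add 0.0.0.0/0 -> H1 at depth 0
  lookup 190.90.1.224: bits 10111110010110100000 walk d0:H1→d1:-→d2:-→d3:-→d4:-→d5:-→d6:-→d7:-→d8:-→d9:-→d10:-→d11:-→d12:-→d13:-→d14:-→d15:-→d16:-→d17:-→d18:-→d19:-→d20:H3 -> H3
  - 206.2.32.0/19 clear@19
  - 190.90.0.0/20 clear@20
  add 190.80.0.0/12 -> H1 at depth 12
  add 151.96.0.0/15 -> H1 at depth 15
  lookup 206.2.56.209: bits 1100111000000010001110001101 walk d0:H1→d1:-→d2:-→d3:-→d4:-→d5:-→d6:-→d7:-→d8:-→d9:-→d10:-→d11:-→d12:-→d13:-→d14:-→d15:-→d16:-→d17:-→d18:-→d19:-→d20:-→d21:-→d22:-→d23:-→d24:-→d25:-→d26:-→d27:-→d28:H2 -> H2
  lookup 206.2.56.210: bits 1100111000000010001110001101 walk d0:H1→d1:-→d2:-→d3:-→d4:-→d5:-→d6:-→d7:-→d8:-→d9:-→d10:-→d11:-→d12:-→d13:-→d14:-→d15:-→d16:-→d17:-→d18:-→d19:-→d20:-→d21:-→d22:-→d23:-→d24:-→d25:-→d26:-→d27:-→d28:H2 -> H2
  lookup 151.96.23.200: bits 100101110110000 walk d0:H1→d1:-→d2:-→d3:-→d4:-→d5:-→d6:-→d7:-→d8:-→d9:-→d10:-→d11:-→d12:-→d13:-→d14:-→d15:H1 -> H1
  add 146.186.0.0/16 -> H3 at depth 16
  add 190.90.2.64/27 -> H3 at depth 27
  add 190.90.0.0/20 -> H0 at depth 20
  lookup 190.90.1.19: bits 1011111001011010000000 walk d0:H1→d1:-→d2:-→d3:-→d4:-→d5:-→d6:-→d7:-→d8:-→d9:-→d10:-→d11:-→d12:H1→d13:-→d14:-→d15:-→d16:-→d17:-→d18:-→d19:-→d20:H0→d21:-→d22:- -> H0
  add 146.186.244.128/26 -> H3 at depth 26
  - 146.186.244.128/26 clear@26
  add 206.2.56.208/28 -> H1 at depth 28
  add 151.96.172.58/31 -> H3 at depth 31
  lookup 190.80.3.97: bits 101111100101 walk d0:H1→d1:-→d2:-→d3:-→d4:-→d5:-→d6:-→d7:-→d8:-→d9:-→d10:-→d11:-→d12:H1 -> H1
  - 151.96.0.0/15 clear@15
  lookup 190.90.2.76: bits 101111100101101000000010010 walk d0:H1→d1:-→d2:-→d3:-→d4:-→d5:-→d6:-→d7:-→d8:-→d9:-→d10:-→d11:-→d12:H1→d13:-→d14:-→d15:-→d16:-→d17:-→d18:-→d19:-→d20:H0→d21:-→d22:-→d23:-→d24:-→d25:-→d26:-→d27:H3 -> H3
  - 190.80.0.0/12 clear@12
  add 128.0.0.0/1 -> H2 at depth 1
  - 190.90.0.0/20 clear@20
  - 151.96.172.58/31 clear@31
  lookup 175.62.30.1: bits 101 walk d0:H1→d1:H2→d2:-→d3:- -> H2
  - 190.90.2.64/27 clear@27
  lookup 128.0.45.9: bits 100 walk d0:H1→d1:H2→d2:-→d3:- -> H2
  lookup 128.0.3.244: bits 100 walk d0:H1→d1:H2→d2:-→d3:- -> H2
  add 146.186.128.0/17 -> H1 at depth 17
  add 128.0.0.0/3 -> H3 at depth 3

== LOOKUPS ==
["H2","H3","H2","H2","H1","H0","H1","H3","H2","H2","H2"]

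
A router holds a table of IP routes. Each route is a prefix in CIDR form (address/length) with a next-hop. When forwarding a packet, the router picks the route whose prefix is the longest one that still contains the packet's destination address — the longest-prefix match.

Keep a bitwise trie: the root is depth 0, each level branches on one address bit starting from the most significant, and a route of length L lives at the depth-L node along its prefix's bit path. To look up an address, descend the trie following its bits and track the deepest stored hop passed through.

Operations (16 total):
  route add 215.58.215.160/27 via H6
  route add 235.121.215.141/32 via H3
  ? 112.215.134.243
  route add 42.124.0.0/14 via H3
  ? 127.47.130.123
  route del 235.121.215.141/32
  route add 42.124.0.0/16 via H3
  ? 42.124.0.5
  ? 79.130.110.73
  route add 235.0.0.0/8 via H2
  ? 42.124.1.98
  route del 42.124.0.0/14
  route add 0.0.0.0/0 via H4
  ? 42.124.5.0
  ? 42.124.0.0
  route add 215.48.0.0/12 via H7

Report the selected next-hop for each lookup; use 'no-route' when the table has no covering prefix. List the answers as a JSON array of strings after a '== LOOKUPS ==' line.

Apply in order:
  + 215.58.215.160/27 (H6) depth=27
  + 235.121.215.141/32 (H3) depth=32
  lookup 112.215.134.243: bits ε walk d0:- -> no-route
  + 42.124.0.0/14 (H3) depth=14
  lookup 127.47.130.123: bits 0 walk d0:-→d1:- -> no-route
  del 235.121.215.141/32 (clear depth 32)
  + 42.124.0.0/16 (H3) depth=16
  lookup 42.124.0.5: bits 0010101001111100 walk d0:-→d1:-→d2:-→d3:-→d4:-→d5:-→d6:-→d7:-→d8:-→d9:-→d10:-→d11:-→d12:-→d13:-→d14:H3→d15:-→d16:H3 -> H3
  lookup 79.130.110.73: bits 0 walk d0:-→d1:- -> no-route
  + 235.0.0.0/8 (H2) depth=8
  lookup 42.124.1.98: bits 0010101001111100 walk d0:-→d1:-→d2:-→d3:-→d4:-→d5:-→d6:-→d7:-→d8:-→d9:-→d10:-→d11:-→d12:-→d13:-→d14:H3→d15:-→d16:H3 -> H3
  del 42.124.0.0/14 (clear depth 14)
  + 0.0.0.0/0 (H4) depth=0
  lookup 42.124.5.0: bits 0010101001111100 walk d0:H4→d1:-→d2:-→d3:-→d4:-→d5:-→d6:-→d7:-→d8:-→d9:-→d10:-→d11:-→d12:-→d13:-→d14:-→d15:-→d16:H3 -> H3
  lookup 42.124.0.0: bits 0010101001111100 walk d0:H4→d1:-→d2:-→d3:-→d4:-→d5:-→d6:-→d7:-→d8:-→d9:-→d10:-→d11:-→d12:-→d13:-→d14:-→d15:-→d16:H3 -> H3
  + 215.48.0.0/12 (H7) depth=12

== LOOKUPS ==
["no-route","no-route","H3","no-route","H3","H3","H3"]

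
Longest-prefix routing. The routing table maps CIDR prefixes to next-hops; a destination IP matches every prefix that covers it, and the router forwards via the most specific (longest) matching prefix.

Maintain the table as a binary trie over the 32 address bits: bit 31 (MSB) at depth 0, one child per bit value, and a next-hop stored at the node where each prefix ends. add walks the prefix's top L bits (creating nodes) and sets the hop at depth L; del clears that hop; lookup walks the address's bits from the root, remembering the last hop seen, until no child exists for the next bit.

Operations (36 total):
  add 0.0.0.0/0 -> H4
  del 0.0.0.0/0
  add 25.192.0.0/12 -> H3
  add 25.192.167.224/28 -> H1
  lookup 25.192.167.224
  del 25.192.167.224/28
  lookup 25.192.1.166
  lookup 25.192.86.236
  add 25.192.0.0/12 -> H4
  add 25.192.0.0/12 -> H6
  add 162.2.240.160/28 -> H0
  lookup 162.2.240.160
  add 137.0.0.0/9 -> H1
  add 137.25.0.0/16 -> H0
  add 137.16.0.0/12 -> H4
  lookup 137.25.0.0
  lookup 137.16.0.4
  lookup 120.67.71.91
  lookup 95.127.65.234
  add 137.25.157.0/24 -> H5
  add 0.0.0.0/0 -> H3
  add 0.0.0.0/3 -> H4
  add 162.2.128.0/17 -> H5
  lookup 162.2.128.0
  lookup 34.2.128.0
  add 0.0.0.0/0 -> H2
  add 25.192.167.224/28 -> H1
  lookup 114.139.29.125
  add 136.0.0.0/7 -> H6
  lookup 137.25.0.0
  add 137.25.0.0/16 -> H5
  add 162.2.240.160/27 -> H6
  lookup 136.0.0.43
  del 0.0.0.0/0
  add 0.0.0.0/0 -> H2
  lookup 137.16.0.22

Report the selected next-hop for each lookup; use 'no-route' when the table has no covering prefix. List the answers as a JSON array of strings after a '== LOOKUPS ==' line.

Process each operation:
  add 0.0.0.0/0 -> H4 at depth 0
  del 0.0.0.0/0 (clear depth 0)
  add 25.192.0.0/12 -> H3 at depth 12
  add 25.192.167.224/28 -> H1 at depth 28
  ? 25.192.167.224  path d0:-→d1:-→d2:-→d3:-→d4:-→d5:-→d6:-→d7:-→d8:-→d9:-→d10:-→d11:-→d12:H3→d13:-→d14:-→d15:-→d16:-→d17:-→d18:-→d19:-→d20:-→d21:-→d22:-→d23:-→d24:-→d25:-→d26:-→d27:-→d28:H1  best=H1
  del 25.192.167.224/28 (clear depth 28)
  ? 25.192.1.166  path d0:-→d1:-→d2:-→d3:-→d4:-→d5:-→d6:-→d7:-→d8:-→d9:-→d10:-→d11:-→d12:H3→d13:-→d14:-→d15:-→d16:-  best=H3
  ? 25.192.86.236  path d0:-→d1:-→d2:-→d3:-→d4:-→d5:-→d6:-→d7:-→d8:-→d9:-→d10:-→d11:-→d12:H3→d13:-→d14:-→d15:-→d16:-  best=H3
  add 25.192.0.0/12 -> H4 at depth 12
  add 25.192.0.0/12 -> H6 at depth 12
  add 162.2.240.160/28 -> H0 at depth 28
  ? 162.2.240.160  path d0:-→d1:-→d2:-→d3:-→d4:-→d5:-→d6:-→d7:-→d8:-→d9:-→d10:-→d11:-→d12:-→d13:-→d14:-→d15:-→d16:-→d17:-→d18:-→d19:-→d20:-→d21:-→d22:-→d23:-→d24:-→d25:-→d26:-→d27:-→d28:H0  best=H0
  add 137.0.0.0/9 -> H1 at depth 9
  add 137.25.0.0/16 -> H0 at depth 16
  add 137.16.0.0/12 -> H4 at depth 12
  ? 137.25.0.0  path d0:-→d1:-→d2:-→d3:-→d4:-→d5:-→d6:-→d7:-→d8:-→d9:H1→d10:-→d11:-→d12:H4→d13:-→d14:-→d15:-→d16:H0  best=H0
  ? 137.16.0.4  path d0:-→d1:-→d2:-→d3:-→d4:-→d5:-→d6:-→d7:-→d8:-→d9:H1→d10:-→d11:-→d12:H4  best=H4
  ? 120.67.71.91  path d0:-→d1:-  best=no-route
  ? 95.127.65.234  path d0:-→d1:-  best=no-route
  add 137.25.157.0/24 -> H5 at depth 24
  add 0.0.0.0/0 -> H3 at depth 0
  add 0.0.0.0/3 -> H4 at depth 3
  add 162.2.128.0/17 -> H5 at depth 17
  ? 162.2.128.0  path d0:H3→d1:-→d2:-→d3:-→d4:-→d5:-→d6:-→d7:-→d8:-→d9:-→d10:-→d11:-→d12:-→d13:-→d14:-→d15:-→d16:-→d17:H5  best=H5
  ? 34.2.128.0  path d0:H3→d1:-→d2:-  best=H3
  add 0.0.0.0/0 -> H2 at depth 0
  add 25.192.167.224/28 -> H1 at depth 28
  ? 114.139.29.125  path d0:H2→d1:-  best=H2
  add 136.0.0.0/7 -> H6 at depth 7
  ? 137.25.0.0  path d0:H2→d1:-→d2:-→d3:-→d4:-→d5:-→d6:-→d7:H6→d8:-→d9:H1→d10:-→d11:-→d12:H4→d13:-→d14:-→d15:-→d16:H0  best=H0
  add 137.25.0.0/16 -> H5 at depth 16
  add 162.2.240.160/27 -> H6 at depth 27
  ? 136.0.0.43  path d0:H2→d1:-→d2:-→d3:-→d4:-→d5:-→d6:-→d7:H6  best=H6
  del 0.0.0.0/0 (clear depth 0)
  add 0.0.0.0/0 -> H2 at depth 0
  ? 137.16.0.22  path d0:H2→d1:-→d2:-→d3:-→d4:-→d5:-→d6:-→d7:H6→d8:-→d9:H1→d10:-→d11:-→d12:H4  best=H4

== LOOKUPS ==
["H1","H3","H3","H0","H0","H4","no-route","no-route","H5","H3","H2","H0","H6","H4"]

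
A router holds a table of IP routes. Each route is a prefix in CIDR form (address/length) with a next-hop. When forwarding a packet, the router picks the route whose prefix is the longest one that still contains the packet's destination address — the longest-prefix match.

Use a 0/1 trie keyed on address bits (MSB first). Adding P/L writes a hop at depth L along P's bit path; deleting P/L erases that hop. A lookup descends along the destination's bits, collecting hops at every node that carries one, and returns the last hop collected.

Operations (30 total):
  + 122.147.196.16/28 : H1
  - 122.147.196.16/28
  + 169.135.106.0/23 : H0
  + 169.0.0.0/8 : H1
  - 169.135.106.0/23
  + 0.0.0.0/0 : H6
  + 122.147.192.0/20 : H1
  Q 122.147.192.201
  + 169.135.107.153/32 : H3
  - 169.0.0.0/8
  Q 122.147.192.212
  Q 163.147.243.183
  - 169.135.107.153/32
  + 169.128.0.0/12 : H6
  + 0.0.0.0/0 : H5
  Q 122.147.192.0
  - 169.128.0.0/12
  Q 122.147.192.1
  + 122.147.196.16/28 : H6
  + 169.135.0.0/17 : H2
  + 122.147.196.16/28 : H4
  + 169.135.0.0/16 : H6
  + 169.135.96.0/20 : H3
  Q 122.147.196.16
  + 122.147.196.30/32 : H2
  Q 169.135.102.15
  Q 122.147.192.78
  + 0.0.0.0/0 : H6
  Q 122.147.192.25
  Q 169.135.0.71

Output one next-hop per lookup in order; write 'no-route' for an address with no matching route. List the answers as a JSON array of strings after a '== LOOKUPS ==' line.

Apply in order:
  + 122.147.196.16/28 (H1) depth=28
  - 122.147.196.16/28 clear@28
  + 169.135.106.0/23 (H0) depth=23
  + 169.0.0.0/8 (H1) depth=8
  - 169.135.106.0/23 clear@23
  + 0.0.0.0/0 (H6) depth=0
  + 122.147.192.0/20 (H1) depth=20
  lookup 122.147.192.201: bits 011110101001001111000 walk d0:H6→d1:-→d2:-→d3:-→d4:-→d5:-→d6:-→d7:-→d8:-→d9:-→d10:-→d11:-→d12:-→d13:-→d14:-→d15:-→d16:-→d17:-→d18:-→d19:-→d20:H1→d21:- -> H1
  + 169.135.107.153/32 (H3) depth=32
  - 169.0.0.0/8 clear@8
  lookup 122.147.192.212: bits 011110101001001111000 walk d0:H6→d1:-→d2:-→d3:-→d4:-→d5:-→d6:-→d7:-→d8:-→d9:-→d10:-→d11:-→d12:-→d13:-→d14:-→d15:-→d16:-→d17:-→d18:-→d19:-→d20:H1→d21:- -> H1
  lookup 163.147.243.183: bits 1010 walk d0:H6→d1:-→d2:-→d3:-→d4:- -> H6
  - 169.135.107.153/32 clear@32
  + 169.128.0.0/12 (H6) depth=12
  + 0.0.0.0/0 (H5) depth=0
  lookup 122.147.192.0: bits 011110101001001111000 walk d0:H5→d1:-→d2:-→d3:-→d4:-→d5:-→d6:-→d7:-→d8:-→d9:-→d10:-→d11:-→d12:-→d13:-→d14:-→d15:-→d16:-→d17:-→d18:-→d19:-→d20:H1→d21:- -> H1
  - 169.128.0.0/12 clear@12
  lookup 122.147.192.1: bits 011110101001001111000 walk d0:H5→d1:-→d2:-→d3:-→d4:-→d5:-→d6:-→d7:-→d8:-→d9:-→d10:-→d11:-→d12:-→d13:-→d14:-→d15:-→d16:-→d17:-→d18:-→d19:-→d20:H1→d21:- -> H1
  + 122.147.196.16/28 (H6) depth=28
  + 169.135.0.0/17 (H2) depth=17
  + 122.147.196.16/28 (H4) depth=28
  + 169.135.0.0/16 (H6) depth=16
  + 169.135.96.0/20 (H3) depth=20
  lookup 122.147.196.16: bits 0111101010010011110001000001 walk d0:H5→d1:-→d2:-→d3:-→d4:-→d5:-→d6:-→d7:-→d8:-→d9:-→d10:-→d11:-→d12:-→d13:-→d14:-→d15:-→d16:-→d17:-→d18:-→d19:-→d20:H1→d21:-→d22:-→d23:-→d24:-→d25:-→d26:-→d27:-→d28:H4 -> H4
  + 122.147.196.30/32 (H2) depth=32
  lookup 169.135.102.15: bits 10101001100001110110 walk d0:H5→d1:-→d2:-→d3:-→d4:-→d5:-→d6:-→d7:-→d8:-→d9:-→d10:-→d11:-→d12:-→d13:-→d14:-→d15:-→d16:H6→d17:H2→d18:-→d19:-→d20:H3 -> H3
  lookup 122.147.192.78: bits 011110101001001111000 walk d0:H5→d1:-→d2:-→d3:-→d4:-→d5:-→d6:-→d7:-→d8:-→d9:-→d10:-→d11:-→d12:-→d13:-→d14:-→d15:-→d16:-→d17:-→d18:-→d19:-→d20:H1→d21:- -> H1
  + 0.0.0.0/0 (H6) depth=0
  lookup 122.147.192.25: bits 011110101001001111000 walk d0:H6→d1:-→d2:-→d3:-→d4:-→d5:-→d6:-→d7:-→d8:-→d9:-→d10:-→d11:-→d12:-→d13:-→d14:-→d15:-→d16:-→d17:-→d18:-→d19:-→d20:H1→d21:- -> H1
  lookup 169.135.0.71: bits 10101001100001110 walk d0:H6→d1:-→d2:-→d3:-→d4:-→d5:-→d6:-→d7:-→d8:-→d9:-→d10:-→d11:-→d12:-→d13:-→d14:-→d15:-→d16:H6→d17:H2 -> H2

== LOOKUPS ==
["H1","H1","H6","H1","H1","H4","H3","H1","H1","H2"]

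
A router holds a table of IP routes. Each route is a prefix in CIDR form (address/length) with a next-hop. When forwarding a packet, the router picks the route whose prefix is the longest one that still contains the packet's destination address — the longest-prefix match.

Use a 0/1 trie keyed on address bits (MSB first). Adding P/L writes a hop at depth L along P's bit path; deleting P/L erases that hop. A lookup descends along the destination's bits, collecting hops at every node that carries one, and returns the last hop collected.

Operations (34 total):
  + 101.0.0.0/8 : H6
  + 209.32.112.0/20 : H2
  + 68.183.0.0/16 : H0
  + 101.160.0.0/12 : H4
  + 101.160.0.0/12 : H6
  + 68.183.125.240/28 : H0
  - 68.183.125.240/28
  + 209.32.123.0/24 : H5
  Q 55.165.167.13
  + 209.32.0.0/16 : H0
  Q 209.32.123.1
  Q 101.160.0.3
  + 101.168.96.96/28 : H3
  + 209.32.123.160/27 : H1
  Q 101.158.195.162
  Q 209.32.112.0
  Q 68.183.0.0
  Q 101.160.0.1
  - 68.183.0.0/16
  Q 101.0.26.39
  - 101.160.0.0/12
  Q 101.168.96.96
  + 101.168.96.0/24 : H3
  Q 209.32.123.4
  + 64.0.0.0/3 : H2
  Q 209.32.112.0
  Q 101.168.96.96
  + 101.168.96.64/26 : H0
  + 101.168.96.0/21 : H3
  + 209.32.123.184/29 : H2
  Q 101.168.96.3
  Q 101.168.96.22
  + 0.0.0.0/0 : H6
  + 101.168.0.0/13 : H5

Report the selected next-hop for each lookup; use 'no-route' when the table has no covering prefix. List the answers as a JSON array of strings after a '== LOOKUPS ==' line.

Apply in order:
  + 101.0.0.0/8 (H6) depth=8
  + 209.32.112.0/20 (H2) depth=20
  + 68.183.0.0/16 (H0) depth=16
  + 101.160.0.0/12 (H4) depth=12
  + 101.160.0.0/12 (H6) depth=12
  + 68.183.125.240/28 (H0) depth=28
  del 68.183.125.240/28 (clear depth 28)
  + 209.32.123.0/24 (H5) depth=24
  ? 55.165.167.13  path d0:-→d1:-  best=no-route
  + 209.32.0.0/16 (H0) depth=16
  ? 209.32.123.1  path d0:-→d1:-→d2:-→d3:-→d4:-→d5:-→d6:-→d7:-→d8:-→d9:-→d10:-→d11:-→d12:-→d13:-→d14:-→d15:-→d16:H0→d17:-→d18:-→d19:-→d20:H2→d21:-→d22:-→d23:-→d24:H5  best=H5
  ? 101.160.0.3  path d0:-→d1:-→d2:-→d3:-→d4:-→d5:-→d6:-→d7:-→d8:H6→d9:-→d10:-→d11:-→d12:H6  best=H6
  + 101.168.96.96/28 (H3) depth=28
  + 209.32.123.160/27 (H1) depth=27
  ? 101.158.195.162  path d0:-→d1:-→d2:-→d3:-→d4:-→d5:-→d6:-→d7:-→d8:H6→d9:-→d10:-  best=H6
  ? 209.32.112.0  path d0:-→d1:-→d2:-→d3:-→d4:-→d5:-→d6:-→d7:-→d8:-→d9:-→d10:-→d11:-→d12:-→d13:-→d14:-→d15:-→d16:H0→d17:-→d18:-→d19:-→d20:H2  best=H2
  ? 68.183.0.0  path d0:-→d1:-→d2:-→d3:-→d4:-→d5:-→d6:-→d7:-→d8:-→d9:-→d10:-→d11:-→d12:-→d13:-→d14:-→d15:-→d16:H0→d17:-  best=H0
  ? 101.160.0.1  path d0:-→d1:-→d2:-→d3:-→d4:-→d5:-→d6:-→d7:-→d8:H6→d9:-→d10:-→d11:-→d12:H6  best=H6
  del 68.183.0.0/16 (clear depth 16)
  ? 101.0.26.39  path d0:-→d1:-→d2:-→d3:-→d4:-→d5:-→d6:-→d7:-→d8:H6  best=H6
  del 101.160.0.0/12 (clear depth 12)
  ? 101.168.96.96  path d0:-→d1:-→d2:-→d3:-→d4:-→d5:-→d6:-→d7:-→d8:H6→d9:-→d10:-→d11:-→d12:-→d13:-→d14:-→d15:-→d16:-→d17:-→d18:-→d19:-→d20:-→d21:-→d22:-→d23:-→d24:-→d25:-→d26:-→d27:-→d28:H3  best=H3
  + 101.168.96.0/24 (H3) depth=24
  ? 209.32.123.4  path d0:-→d1:-→d2:-→d3:-→d4:-→d5:-→d6:-→d7:-→d8:-→d9:-→d10:-→d11:-→d12:-→d13:-→d14:-→d15:-→d16:H0→d17:-→d18:-→d19:-→d20:H2→d21:-→d22:-→d23:-→d24:H5  best=H5
  + 64.0.0.0/3 (H2) depth=3
  ? 209.32.112.0  path d0:-→d1:-→d2:-→d3:-→d4:-→d5:-→d6:-→d7:-→d8:-→d9:-→d10:-→d11:-→d12:-→d13:-→d14:-→d15:-→d16:H0→d17:-→d18:-→d19:-→d20:H2  best=H2
  ? 101.168.96.96  path d0:-→d1:-→d2:-→d3:-→d4:-→d5:-→d6:-→d7:-→d8:H6→d9:-→d10:-→d11:-→d12:-→d13:-→d14:-→d15:-→d16:-→d17:-→d18:-→d19:-→d20:-→d21:-→d22:-→d23:-→d24:H3→d25:-→d26:-→d27:-→d28:H3  best=H3
  + 101.168.96.64/26 (H0) depth=26
  + 101.168.96.0/21 (H3) depth=21
  + 209.32.123.184/29 (H2) depth=29
  ? 101.168.96.3  path d0:-→d1:-→d2:-→d3:-→d4:-→d5:-→d6:-→d7:-→d8:H6→d9:-→d10:-→d11:-→d12:-→d13:-→d14:-→d15:-→d16:-→d17:-→d18:-→d19:-→d20:-→d21:H3→d22:-→d23:-→d24:H3→d25:-  best=H3
  ? 101.168.96.22  path d0:-→d1:-→d2:-→d3:-→d4:-→d5:-→d6:-→d7:-→d8:H6→d9:-→d10:-→d11:-→d12:-→d13:-→d14:-→d15:-→d16:-→d17:-→d18:-→d19:-→d20:-→d21:H3→d22:-→d23:-→d24:H3→d25:-  best=H3
  + 0.0.0.0/0 (H6) depth=0
  + 101.168.0.0/13 (H5) depth=13

== LOOKUPS ==
["no-route","H5","H6","H6","H2","H0","H6","H6","H3","H5","H2","H3","H3","H3"]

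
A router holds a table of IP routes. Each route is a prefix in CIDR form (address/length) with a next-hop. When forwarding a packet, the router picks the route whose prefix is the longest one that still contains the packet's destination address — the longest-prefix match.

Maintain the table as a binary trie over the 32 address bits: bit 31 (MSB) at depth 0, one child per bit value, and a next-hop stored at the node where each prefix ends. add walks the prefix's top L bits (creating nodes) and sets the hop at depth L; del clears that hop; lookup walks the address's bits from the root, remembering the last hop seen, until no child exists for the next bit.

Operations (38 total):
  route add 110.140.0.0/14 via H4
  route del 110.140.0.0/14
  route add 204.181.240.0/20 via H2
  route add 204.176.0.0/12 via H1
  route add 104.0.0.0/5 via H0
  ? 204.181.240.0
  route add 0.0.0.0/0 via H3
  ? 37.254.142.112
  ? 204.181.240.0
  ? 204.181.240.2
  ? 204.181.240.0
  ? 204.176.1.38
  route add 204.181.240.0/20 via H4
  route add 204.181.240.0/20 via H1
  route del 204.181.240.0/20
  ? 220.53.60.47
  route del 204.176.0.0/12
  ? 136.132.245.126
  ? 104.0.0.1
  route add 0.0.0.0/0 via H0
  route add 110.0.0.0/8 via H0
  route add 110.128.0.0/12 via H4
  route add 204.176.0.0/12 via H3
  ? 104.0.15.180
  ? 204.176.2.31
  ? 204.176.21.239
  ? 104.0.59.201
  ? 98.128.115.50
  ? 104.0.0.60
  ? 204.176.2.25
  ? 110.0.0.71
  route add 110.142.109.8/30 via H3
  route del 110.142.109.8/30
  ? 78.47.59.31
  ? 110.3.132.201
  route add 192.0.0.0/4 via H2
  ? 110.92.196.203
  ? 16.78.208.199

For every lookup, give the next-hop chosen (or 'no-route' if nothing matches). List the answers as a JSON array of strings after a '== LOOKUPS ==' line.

Process each operation:
  add 110.140.0.0/14 -> H4 at depth 14
  del 110.140.0.0/14 (clear depth 14)
  add 204.181.240.0/20 -> H2 at depth 20
  add 204.176.0.0/12 -> H1 at depth 12
  add 104.0.0.0/5 -> H0 at depth 5
  lookup 204.181.240.0: bits 11001100101101011111 walk d0:-→d1:-→d2:-→d3:-→d4:-→d5:-→d6:-→d7:-→d8:-→d9:-→d10:-→d11:-→d12:H1→d13:-→d14:-→d15:-→d16:-→d17:-→d18:-→d19:-→d20:H2 -> H2
  add 0.0.0.0/0 -> H3 at depth 0
  lookup 37.254.142.112: bits 0 walk d0:H3→d1:- -> H3
  lookup 204.181.240.0: bits 11001100101101011111 walk d0:H3→d1:-→d2:-→d3:-→d4:-→d5:-→d6:-→d7:-→d8:-→d9:-→d10:-→d11:-→d12:H1→d13:-→d14:-→d15:-→d16:-→d17:-→d18:-→d19:-→d20:H2 -> H2
  lookup 204.181.240.2: bits 11001100101101011111 walk d0:H3→d1:-→d2:-→d3:-→d4:-→d5:-→d6:-→d7:-→d8:-→d9:-→d10:-→d11:-→d12:H1→d13:-→d14:-→d15:-→d16:-→d17:-→d18:-→d19:-→d20:H2 -> H2
  lookup 204.181.240.0: bits 11001100101101011111 walk d0:H3→d1:-→d2:-→d3:-→d4:-→d5:-→d6:-→d7:-→d8:-→d9:-→d10:-→d11:-→d12:H1→d13:-→d14:-→d15:-→d16:-→d17:-→d18:-→d19:-→d20:H2 -> H2
  lookup 204.176.1.38: bits 1100110010110 walk d0:H3→d1:-→d2:-→d3:-→d4:-→d5:-→d6:-→d7:-→d8:-→d9:-→d10:-→d11:-→d12:H1→d13:- -> H1
  add 204.181.240.0/20 -> H4 at depth 20
  add 204.181.240.0/20 -> H1 at depth 20
  del 204.181.240.0/20 (clear depth 20)
  lookup 220.53.60.47: bits 110 walk d0:H3→d1:-→d2:-→d3:- -> H3
  del 204.176.0.0/12 (clear depth 12)
  lookup 136.132.245.126: bits 1 walk d0:H3→d1:- -> H3
  lookup 104.0.0.1: bits 01101 walk d0:H3→d1:-→d2:-→d3:-→d4:-→d5:H0 -> H0
  add 0.0.0.0/0 -> H0 at depth 0
  add 110.0.0.0/8 -> H0 at depth 8
  add 110.128.0.0/12 -> H4 at depth 12
  add 204.176.0.0/12 -> H3 at depth 12
  lookup 104.0.15.180: bits 01101 walk d0:H0→d1:-→d2:-→d3:-→d4:-→d5:H0 -> H0
  lookup 204.176.2.31: bits 1100110010110 walk d0:H0→d1:-→d2:-→d3:-→d4:-→d5:-→d6:-→d7:-→d8:-→d9:-→d10:-→d11:-→d12:H3→d13:- -> H3
  lookup 204.176.21.239: bits 1100110010110 walk d0:H0→d1:-→d2:-→d3:-→d4:-→d5:-→d6:-→d7:-→d8:-→d9:-→d10:-→d11:-→d12:H3→d13:- -> H3
  lookup 104.0.59.201: bits 01101 walk d0:H0→d1:-→d2:-→d3:-→d4:-→d5:H0 -> H0
  lookup 98.128.115.50: bits 0110 walk d0:H0→d1:-→d2:-→d3:-→d4:- -> H0
  lookup 104.0.0.60: bits 01101 walk d0:H0→d1:-→d2:-→d3:-→d4:-→d5:H0 -> H0
  lookup 204.176.2.25: bits 1100110010110 walk d0:H0→d1:-→d2:-→d3:-→d4:-→d5:-→d6:-→d7:-→d8:-→d9:-→d10:-→d11:-→d12:H3→d13:- -> H3
  lookup 110.0.0.71: bits 01101110 walk d0:H0→d1:-→d2:-→d3:-→d4:-→d5:H0→d6:-→d7:-→d8:H0 -> H0
  add 110.142.109.8/30 -> H3 at depth 30
  del 110.142.109.8/30 (clear depth 30)
  lookup 78.47.59.31: bits 01 walk d0:H0→d1:-→d2:- -> H0
  lookup 110.3.132.201: bits 01101110 walk d0:H0→d1:-→d2:-→d3:-→d4:-→d5:H0→d6:-→d7:-→d8:H0 -> H0
  add 192.0.0.0/4 -> H2 at depth 4
  lookup 110.92.196.203: bits 01101110 walk d0:H0→d1:-→d2:-→d3:-→d4:-→d5:H0→d6:-→d7:-→d8:H0 -> H0
  lookup 16.78.208.199: bits 0 walk d0:H0→d1:- -> H0

== LOOKUPS ==
["H2","H3","H2","H2","H2","H1","H3","H3","H0","H0","H3","H3","H0","H0","H0","H3","H0","H0","H0","H0","H0"]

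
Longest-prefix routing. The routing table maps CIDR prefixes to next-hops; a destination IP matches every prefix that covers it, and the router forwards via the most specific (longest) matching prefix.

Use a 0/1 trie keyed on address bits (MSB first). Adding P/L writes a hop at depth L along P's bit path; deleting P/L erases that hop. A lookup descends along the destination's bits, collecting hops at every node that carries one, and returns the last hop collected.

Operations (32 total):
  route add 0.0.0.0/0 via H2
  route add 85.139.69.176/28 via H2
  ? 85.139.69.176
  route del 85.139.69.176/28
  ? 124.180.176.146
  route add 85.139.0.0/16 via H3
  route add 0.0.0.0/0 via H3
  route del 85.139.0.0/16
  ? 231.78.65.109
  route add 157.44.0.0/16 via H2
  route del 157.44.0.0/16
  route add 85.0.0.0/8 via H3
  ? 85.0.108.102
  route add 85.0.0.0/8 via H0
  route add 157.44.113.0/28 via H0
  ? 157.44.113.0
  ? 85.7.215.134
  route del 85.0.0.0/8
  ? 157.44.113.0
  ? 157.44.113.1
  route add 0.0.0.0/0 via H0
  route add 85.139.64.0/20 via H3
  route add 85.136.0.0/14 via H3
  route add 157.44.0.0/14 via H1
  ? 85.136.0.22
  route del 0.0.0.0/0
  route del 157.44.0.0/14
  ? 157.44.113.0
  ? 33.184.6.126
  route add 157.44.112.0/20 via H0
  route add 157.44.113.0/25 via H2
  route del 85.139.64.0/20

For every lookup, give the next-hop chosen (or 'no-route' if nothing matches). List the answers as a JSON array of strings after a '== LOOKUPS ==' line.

Trace:
  add 0.0.0.0/0 -> H2 at depth 0
  add 85.139.69.176/28 -> H2 at depth 28
  lookup 85.139.69.176: bits 0101010110001011010001011011 walk d0:H2→d1:-→d2:-→d3:-→d4:-→d5:-→d6:-→d7:-→d8:-→d9:-→d10:-→d11:-→d12:-→d13:-→d14:-→d15:-→d16:-→d17:-→d18:-→d19:-→d20:-→d21:-→d22:-→d23:-→d24:-→d25:-→d26:-→d27:-→d28:H2 -> H2
  del 85.139.69.176/28 (clear depth 28)
  lookup 124.180.176.146: bits 01 walk d0:H2→d1:-→d2:- -> H2
  add 85.139.0.0/16 -> H3 at depth 16
  add 0.0.0.0/0 -> H3 at depth 0
  del 85.139.0.0/16 (clear depth 16)
  lookup 231.78.65.109: bits ε walk d0:H3 -> H3
  add 157.44.0.0/16 -> H2 at depth 16
  del 157.44.0.0/16 (clear depth 16)
  add 85.0.0.0/8 -> H3 at depth 8
  lookup 85.0.108.102: bits 01010101 walk d0:H3→d1:-→d2:-→d3:-→d4:-→d5:-→d6:-→d7:-→d8:H3 -> H3
  add 85.0.0.0/8 -> H0 at depth 8
  add 157.44.113.0/28 -> H0 at depth 28
  lookup 157.44.113.0: bits 1001110100101100011100010000 walk d0:H3→d1:-→d2:-→d3:-→d4:-→d5:-→d6:-→d7:-→d8:-→d9:-→d10:-→d11:-→d12:-→d13:-→d14:-→d15:-→d16:-→d17:-→d18:-→d19:-→d20:-→d21:-→d22:-→d23:-→d24:-→d25:-→d26:-→d27:-→d28:H0 -> H0
  lookup 85.7.215.134: bits 01010101 walk d0:H3→d1:-→d2:-→d3:-→d4:-→d5:-→d6:-→d7:-→d8:H0 -> H0
  del 85.0.0.0/8 (clear depth 8)
  lookup 157.44.113.0: bits 1001110100101100011100010000 walk d0:H3→d1:-→d2:-→d3:-→d4:-→d5:-→d6:-→d7:-→d8:-→d9:-→d10:-→d11:-→d12:-→d13:-→d14:-→d15:-→d16:-→d17:-→d18:-→d19:-→d20:-→d21:-→d22:-→d23:-→d24:-→d25:-→d26:-→d27:-→d28:H0 -> H0
  lookup 157.44.113.1: bits 1001110100101100011100010000 walk d0:H3→d1:-→d2:-→d3:-→d4:-→d5:-→d6:-→d7:-→d8:-→d9:-→d10:-→d11:-→d12:-→d13:-→d14:-→d15:-→d16:-→d17:-→d18:-→d19:-→d20:-→d21:-→d22:-→d23:-→d24:-→d25:-→d26:-→d27:-→d28:H0 -> H0
  add 0.0.0.0/0 -> H0 at depth 0
  add 85.139.64.0/20 -> H3 at depth 20
  add 85.136.0.0/14 -> H3 at depth 14
  add 157.44.0.0/14 -> H1 at depth 14
  lookup 85.136.0.22: bits 01010101100010 walk d0:H0→d1:-→d2:-→d3:-→d4:-→d5:-→d6:-→d7:-→d8:-→d9:-→d10:-→d11:-→d12:-→d13:-→d14:H3 -> H3
  del 0.0.0.0/0 (clear depth 0)
  del 157.44.0.0/14 (clear depth 14)
  lookup 157.44.113.0: bits 1001110100101100011100010000 walk d0:-→d1:-→d2:-→d3:-→d4:-→d5:-→d6:-→d7:-→d8:-→d9:-→d10:-→d11:-→d12:-→d13:-→d14:-→d15:-→d16:-→d17:-→d18:-→d19:-→d20:-→d21:-→d22:-→d23:-→d24:-→d25:-→d26:-→d27:-→d28:H0 -> H0
  lookup 33.184.6.126: bits 0 walk d0:-→d1:- -> no-route
  add 157.44.112.0/20 -> H0 at depth 20
  add 157.44.113.0/25 -> H2 at depth 25
  del 85.139.64.0/20 (clear depth 20)

== LOOKUPS ==
["H2","H2","H3","H3","H0","H0","H0","H0","H3","H0","no-route"]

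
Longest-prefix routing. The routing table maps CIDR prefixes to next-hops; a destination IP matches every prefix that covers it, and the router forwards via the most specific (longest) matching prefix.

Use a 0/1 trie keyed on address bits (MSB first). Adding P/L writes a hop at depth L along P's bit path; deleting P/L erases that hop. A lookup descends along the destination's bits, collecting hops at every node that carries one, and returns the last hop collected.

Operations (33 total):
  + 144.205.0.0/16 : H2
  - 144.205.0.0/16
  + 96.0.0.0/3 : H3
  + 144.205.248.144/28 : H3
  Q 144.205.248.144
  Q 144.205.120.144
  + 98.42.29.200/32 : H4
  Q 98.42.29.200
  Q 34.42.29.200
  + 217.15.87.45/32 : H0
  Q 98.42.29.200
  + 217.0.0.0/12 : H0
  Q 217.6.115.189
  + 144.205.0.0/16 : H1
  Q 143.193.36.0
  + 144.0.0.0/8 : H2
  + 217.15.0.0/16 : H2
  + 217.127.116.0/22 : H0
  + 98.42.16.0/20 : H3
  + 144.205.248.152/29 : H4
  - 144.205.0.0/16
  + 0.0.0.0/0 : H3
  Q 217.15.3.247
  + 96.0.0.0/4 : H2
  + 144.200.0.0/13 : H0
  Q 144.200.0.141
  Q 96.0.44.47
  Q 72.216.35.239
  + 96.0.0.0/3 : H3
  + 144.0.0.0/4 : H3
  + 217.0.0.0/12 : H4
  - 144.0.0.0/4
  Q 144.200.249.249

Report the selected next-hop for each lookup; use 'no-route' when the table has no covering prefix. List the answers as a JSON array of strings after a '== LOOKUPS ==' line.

Apply in order:
  + 144.205.0.0/16 (H2) depth=16
  - 144.205.0.0/16 clear@16
  + 96.0.0.0/3 (H3) depth=3
  + 144.205.248.144/28 (H3) depth=28
  Q 144.205.248.144: descend 1001000011001101111110001001 ; hops seen [H3] ; pick H3
  Q 144.205.120.144: descend 1001000011001101 ; hops seen [∅] ; pick no-route
  + 98.42.29.200/32 (H4) depth=32
  Q 98.42.29.200: descend 01100010001010100001110111001000 ; hops seen [H3,H4] ; pick H4
  Q 34.42.29.200: descend 0 ; hops seen [∅] ; pick no-route
  + 217.15.87.45/32 (H0) depth=32
  Q 98.42.29.200: descend 01100010001010100001110111001000 ; hops seen [H3,H4] ; pick H4
  + 217.0.0.0/12 (H0) depth=12
  Q 217.6.115.189: descend 110110010000 ; hops seen [H0] ; pick H0
  + 144.205.0.0/16 (H1) depth=16
  Q 143.193.36.0: descend 100 ; hops seen [∅] ; pick no-route
  + 144.0.0.0/8 (H2) depth=8
  + 217.15.0.0/16 (H2) depth=16
  + 217.127.116.0/22 (H0) depth=22
  + 98.42.16.0/20 (H3) depth=20
  + 144.205.248.152/29 (H4) depth=29
  - 144.205.0.0/16 clear@16
  + 0.0.0.0/0 (H3) depth=0
  Q 217.15.3.247: descend 11011001000011110 ; hops seen [H3,H0,H2] ; pick H2
  + 96.0.0.0/4 (H2) depth=4
  + 144.200.0.0/13 (H0) depth=13
  Q 144.200.0.141: descend 1001000011001 ; hops seen [H3,H2,H0] ; pick H0
  Q 96.0.44.47: descend 011000 ; hops seen [H3,H3,H2] ; pick H2
  Q 72.216.35.239: descend 01 ; hops seen [H3] ; pick H3
  + 96.0.0.0/3 (H3) depth=3
  + 144.0.0.0/4 (H3) depth=4
  + 217.0.0.0/12 (H4) depth=12
  - 144.0.0.0/4 clear@4
  Q 144.200.249.249: descend 1001000011001 ; hops seen [H3,H2,H0] ; pick H0

== LOOKUPS ==
["H3","no-route","H4","no-route","H4","H0","no-route","H2","H0","H2","H3","H0"]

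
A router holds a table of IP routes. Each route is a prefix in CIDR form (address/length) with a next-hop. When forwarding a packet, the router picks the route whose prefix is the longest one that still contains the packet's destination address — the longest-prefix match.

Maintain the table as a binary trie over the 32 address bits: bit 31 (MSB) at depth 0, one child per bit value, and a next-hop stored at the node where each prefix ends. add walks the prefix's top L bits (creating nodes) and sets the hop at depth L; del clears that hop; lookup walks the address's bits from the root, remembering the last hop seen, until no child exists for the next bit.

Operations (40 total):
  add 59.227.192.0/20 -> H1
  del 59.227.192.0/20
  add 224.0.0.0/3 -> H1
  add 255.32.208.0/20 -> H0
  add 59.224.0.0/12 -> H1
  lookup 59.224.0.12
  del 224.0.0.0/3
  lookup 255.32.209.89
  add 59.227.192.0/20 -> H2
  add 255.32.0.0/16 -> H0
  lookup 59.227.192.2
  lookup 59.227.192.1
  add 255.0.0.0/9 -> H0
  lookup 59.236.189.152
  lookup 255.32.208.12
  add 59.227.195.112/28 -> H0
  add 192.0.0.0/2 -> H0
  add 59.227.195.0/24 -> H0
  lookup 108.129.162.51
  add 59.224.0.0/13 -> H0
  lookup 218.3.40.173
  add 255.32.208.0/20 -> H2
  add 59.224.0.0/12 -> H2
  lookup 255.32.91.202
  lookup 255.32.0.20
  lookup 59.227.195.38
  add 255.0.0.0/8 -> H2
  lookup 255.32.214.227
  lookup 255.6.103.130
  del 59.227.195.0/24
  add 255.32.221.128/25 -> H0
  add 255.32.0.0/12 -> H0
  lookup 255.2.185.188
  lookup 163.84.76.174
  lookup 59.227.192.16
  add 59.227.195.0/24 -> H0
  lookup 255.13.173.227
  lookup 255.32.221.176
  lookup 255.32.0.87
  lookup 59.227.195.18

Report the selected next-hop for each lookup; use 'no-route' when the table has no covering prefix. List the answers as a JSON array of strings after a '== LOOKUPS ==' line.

Apply in order:
  + 59.227.192.0/20 (H1) depth=20
  del 59.227.192.0/20 (clear depth 20)
  + 224.0.0.0/3 (H1) depth=3
  + 255.32.208.0/20 (H0) depth=20
  + 59.224.0.0/12 (H1) depth=12
  ? 59.224.0.12  path d0:-→d1:-→d2:-→d3:-→d4:-→d5:-→d6:-→d7:-→d8:-→d9:-→d10:-→d11:-→d12:H1→d13:-→d14:-  best=H1
  del 224.0.0.0/3 (clear depth 3)
  ? 255.32.209.89  path d0:-→d1:-→d2:-→d3:-→d4:-→d5:-→d6:-→d7:-→d8:-→d9:-→d10:-→d11:-→d12:-→d13:-→d14:-→d15:-→d16:-→d17:-→d18:-→d19:-→d20:H0  best=H0
  + 59.227.192.0/20 (H2) depth=20
  + 255.32.0.0/16 (H0) depth=16
  ? 59.227.192.2  path d0:-→d1:-→d2:-→d3:-→d4:-→d5:-→d6:-→d7:-→d8:-→d9:-→d10:-→d11:-→d12:H1→d13:-→d14:-→d15:-→d16:-→d17:-→d18:-→d19:-→d20:H2  best=H2
  ? 59.227.192.1  path d0:-→d1:-→d2:-→d3:-→d4:-→d5:-→d6:-→d7:-→d8:-→d9:-→d10:-→d11:-→d12:H1→d13:-→d14:-→d15:-→d16:-→d17:-→d18:-→d19:-→d20:H2  best=H2
  + 255.0.0.0/9 (H0) depth=9
  ? 59.236.189.152  path d0:-→d1:-→d2:-→d3:-→d4:-→d5:-→d6:-→d7:-→d8:-→d9:-→d10:-→d11:-→d12:H1  best=H1
  ? 255.32.208.12  path d0:-→d1:-→d2:-→d3:-→d4:-→d5:-→d6:-→d7:-→d8:-→d9:H0→d10:-→d11:-→d12:-→d13:-→d14:-→d15:-→d16:H0→d17:-→d18:-→d19:-→d20:H0  best=H0
  + 59.227.195.112/28 (H0) depth=28
  + 192.0.0.0/2 (H0) depth=2
  + 59.227.195.0/24 (H0) depth=24
  ? 108.129.162.51  path d0:-→d1:-  best=no-route
  + 59.224.0.0/13 (H0) depth=13
  ? 218.3.40.173  path d0:-→d1:-→d2:H0  best=H0
  + 255.32.208.0/20 (H2) depth=20
  + 59.224.0.0/12 (H2) depth=12
  ? 255.32.91.202  path d0:-→d1:-→d2:H0→d3:-→d4:-→d5:-→d6:-→d7:-→d8:-→d9:H0→d10:-→d11:-→d12:-→d13:-→d14:-→d15:-→d16:H0  best=H0
  ? 255.32.0.20  path d0:-→d1:-→d2:H0→d3:-→d4:-→d5:-→d6:-→d7:-→d8:-→d9:H0→d10:-→d11:-→d12:-→d13:-→d14:-→d15:-→d16:H0  best=H0
  ? 59.227.195.38  path d0:-→d1:-→d2:-→d3:-→d4:-→d5:-→d6:-→d7:-→d8:-→d9:-→d10:-→d11:-→d12:H2→d13:H0→d14:-→d15:-→d16:-→d17:-→d18:-→d19:-→d20:H2→d21:-→d22:-→d23:-→d24:H0→d25:-  best=H0
  + 255.0.0.0/8 (H2) depth=8
  ? 255.32.214.227  path d0:-→d1:-→d2:H0→d3:-→d4:-→d5:-→d6:-→d7:-→d8:H2→d9:H0→d10:-→d11:-→d12:-→d13:-→d14:-→d15:-→d16:H0→d17:-→d18:-→d19:-→d20:H2  best=H2
  ? 255.6.103.130  path d0:-→d1:-→d2:H0→d3:-→d4:-→d5:-→d6:-→d7:-→d8:H2→d9:H0→d10:-  best=H0
  del 59.227.195.0/24 (clear depth 24)
  + 255.32.221.128/25 (H0) depth=25
  + 255.32.0.0/12 (H0) depth=12
  ? 255.2.185.188  path d0:-→d1:-→d2:H0→d3:-→d4:-→d5:-→d6:-→d7:-→d8:H2→d9:H0→d10:-  best=H0
  ? 163.84.76.174  path d0:-→d1:-  best=no-route
  ? 59.227.192.16  path d0:-→d1:-→d2:-→d3:-→d4:-→d5:-→d6:-→d7:-→d8:-→d9:-→d10:-→d11:-→d12:H2→d13:H0→d14:-→d15:-→d16:-→d17:-→d18:-→d19:-→d20:H2→d21:-→d22:-  best=H2
  + 59.227.195.0/24 (H0) depth=24
  ? 255.13.173.227  path d0:-→d1:-→d2:H0→d3:-→d4:-→d5:-→d6:-→d7:-→d8:H2→d9:H0→d10:-  best=H0
  ? 255.32.221.176  path d0:-→d1:-→d2:H0→d3:-→d4:-→d5:-→d6:-→d7:-→d8:H2→d9:H0→d10:-→d11:-→d12:H0→d13:-→d14:-→d15:-→d16:H0→d17:-→d18:-→d19:-→d20:H2→d21:-→d22:-→d23:-→d24:-→d25:H0  best=H0
  ? 255.32.0.87  path d0:-→d1:-→d2:H0→d3:-→d4:-→d5:-→d6:-→d7:-→d8:H2→d9:H0→d10:-→d11:-→d12:H0→d13:-→d14:-→d15:-→d16:H0  best=H0
  ? 59.227.195.18  path d0:-→d1:-→d2:-→d3:-→d4:-→d5:-→d6:-→d7:-→d8:-→d9:-→d10:-→d11:-→d12:H2→d13:H0→d14:-→d15:-→d16:-→d17:-→d18:-→d19:-→d20:H2→d21:-→d22:-→d23:-→d24:H0→d25:-  best=H0

== LOOKUPS ==
["H1","H0","H2","H2","H1","H0","no-route","H0","H0","H0","H0","H2","H0","H0","no-route","H2","H0","H0","H0","H0"]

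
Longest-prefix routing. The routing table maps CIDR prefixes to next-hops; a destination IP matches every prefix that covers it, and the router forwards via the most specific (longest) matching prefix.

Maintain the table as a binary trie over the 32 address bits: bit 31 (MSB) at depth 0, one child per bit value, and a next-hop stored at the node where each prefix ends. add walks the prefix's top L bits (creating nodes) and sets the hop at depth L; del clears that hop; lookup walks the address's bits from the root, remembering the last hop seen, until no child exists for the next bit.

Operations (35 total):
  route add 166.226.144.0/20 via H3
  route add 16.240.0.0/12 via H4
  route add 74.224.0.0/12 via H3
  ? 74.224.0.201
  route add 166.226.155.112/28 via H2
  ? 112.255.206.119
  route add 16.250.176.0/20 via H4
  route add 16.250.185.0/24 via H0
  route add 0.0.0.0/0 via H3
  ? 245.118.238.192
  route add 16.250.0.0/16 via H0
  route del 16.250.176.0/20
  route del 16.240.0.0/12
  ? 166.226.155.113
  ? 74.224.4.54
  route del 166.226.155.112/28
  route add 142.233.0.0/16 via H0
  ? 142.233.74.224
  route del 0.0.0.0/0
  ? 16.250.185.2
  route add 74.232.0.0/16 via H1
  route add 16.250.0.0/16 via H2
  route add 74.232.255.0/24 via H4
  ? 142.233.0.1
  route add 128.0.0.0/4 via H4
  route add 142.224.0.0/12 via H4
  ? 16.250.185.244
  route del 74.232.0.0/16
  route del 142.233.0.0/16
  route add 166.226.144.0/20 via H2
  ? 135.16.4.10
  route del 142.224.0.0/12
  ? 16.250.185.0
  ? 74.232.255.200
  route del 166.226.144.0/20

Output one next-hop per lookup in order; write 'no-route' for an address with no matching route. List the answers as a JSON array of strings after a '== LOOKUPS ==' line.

Apply in order:
  add 166.226.144.0/20 -> H3 at depth 20
  add 16.240.0.0/12 -> H4 at depth 12
  add 74.224.0.0/12 -> H3 at depth 12
  lookup 74.224.0.201: bits 010010101110 walk d0:-→d1:-→d2:-→d3:-→d4:-→d5:-→d6:-→d7:-→d8:-→d9:-→d10:-→d11:-→d12:H3 -> H3
  add 166.226.155.112/28 -> H2 at depth 28
  lookup 112.255.206.119: bits 01 walk d0:-→d1:-→d2:- -> no-route
  add 16.250.176.0/20 -> H4 at depth 20
  add 16.250.185.0/24 -> H0 at depth 24
  add 0.0.0.0/0 -> H3 at depth 0
  lookup 245.118.238.192: bits 1 walk d0:H3→d1:- -> H3
  add 16.250.0.0/16 -> H0 at depth 16
  del 16.250.176.0/20 (clear depth 20)
  del 16.240.0.0/12 (clear depth 12)
  lookup 166.226.155.113: bits 1010011011100010100110110111 walk d0:H3→d1:-→d2:-→d3:-→d4:-→d5:-→d6:-→d7:-→d8:-→d9:-→d10:-→d11:-→d12:-→d13:-→d14:-→d15:-→d16:-→d17:-→d18:-→d19:-→d20:H3→d21:-→d22:-→d23:-→d24:-→d25:-→d26:-→d27:-→d28:H2 -> H2
  lookup 74.224.4.54: bits 010010101110 walk d0:H3→d1:-→d2:-→d3:-→d4:-→d5:-→d6:-→d7:-→d8:-→d9:-→d10:-→d11:-→d12:H3 -> H3
  del 166.226.155.112/28 (clear depth 28)
  add 142.233.0.0/16 -> H0 at depth 16
  lookup 142.233.74.224: bits 1000111011101001 walk d0:H3→d1:-→d2:-→d3:-→d4:-→d5:-→d6:-→d7:-→d8:-→d9:-→d10:-→d11:-→d12:-→d13:-→d14:-→d15:-→d16:H0 -> H0
  del 0.0.0.0/0 (clear depth 0)
  lookup 16.250.185.2: bits 000100001111101010111001 walk d0:-→d1:-→d2:-→d3:-→d4:-→d5:-→d6:-→d7:-→d8:-→d9:-→d10:-→d11:-→d12:-→d13:-→d14:-→d15:-→d16:H0→d17:-→d18:-→d19:-→d20:-→d21:-→d22:-→d23:-→d24:H0 -> H0
  add 74.232.0.0/16 -> H1 at depth 16
  add 16.250.0.0/16 -> H2 at depth 16
  add 74.232.255.0/24 -> H4 at depth 24
  lookup 142.233.0.1: bits 1000111011101001 walk d0:-→d1:-→d2:-→d3:-→d4:-→d5:-→d6:-→d7:-→d8:-→d9:-→d10:-→d11:-→d12:-→d13:-→d14:-→d15:-→d16:H0 -> H0
  add 128.0.0.0/4 -> H4 at depth 4
  add 142.224.0.0/12 -> H4 at depth 12
  lookup 16.250.185.244: bits 000100001111101010111001 walk d0:-→d1:-→d2:-→d3:-→d4:-→d5:-→d6:-→d7:-→d8:-→d9:-→d10:-→d11:-→d12:-→d13:-→d14:-→d15:-→d16:H2→d17:-→d18:-→d19:-→d20:-→d21:-→d22:-→d23:-→d24:H0 -> H0
  del 74.232.0.0/16 (clear depth 16)
  del 142.233.0.0/16 (clear depth 16)
  add 166.226.144.0/20 -> H2 at depth 20
  lookup 135.16.4.10: bits 1000 walk d0:-→d1:-→d2:-→d3:-→d4:H4 -> H4
  del 142.224.0.0/12 (clear depth 12)
  lookup 16.250.185.0: bits 000100001111101010111001 walk d0:-→d1:-→d2:-→d3:-→d4:-→d5:-→d6:-→d7:-→d8:-→d9:-→d10:-→d11:-→d12:-→d13:-→d14:-→d15:-→d16:H2→d17:-→d18:-→d19:-→d20:-→d21:-→d22:-→d23:-→d24:H0 -> H0
  lookup 74.232.255.200: bits 010010101110100011111111 walk d0:-→d1:-→d2:-→d3:-→d4:-→d5:-→d6:-→d7:-→d8:-→d9:-→d10:-→d11:-→d12:H3→d13:-→d14:-→d15:-→d16:-→d17:-→d18:-→d19:-→d20:-→d21:-→d22:-→d23:-→d24:H4 -> H4
  del 166.226.144.0/20 (clear depth 20)

== LOOKUPS ==
["H3","no-route","H3","H2","H3","H0","H0","H0","H0","H4","H0","H4"]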